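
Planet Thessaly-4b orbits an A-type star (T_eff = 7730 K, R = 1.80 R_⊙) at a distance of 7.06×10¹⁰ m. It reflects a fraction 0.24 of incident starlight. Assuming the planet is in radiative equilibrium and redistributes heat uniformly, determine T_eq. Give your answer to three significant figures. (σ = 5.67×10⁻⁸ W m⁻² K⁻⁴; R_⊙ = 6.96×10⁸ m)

R_⋆ = 1.80 × 6.96×10⁸ = 1.25×10⁹ m.
L = 4πR_⋆²σT_⋆⁴ = 4π(1.25×10⁹)² × 5.67×10⁻⁸ × (7730)⁴ = 3.99×10²⁷ W.
S = L/(4πd²) = 6.37×10⁴ W m⁻².
Energy balance: absorbed = emitted ⇒ πR²·S(1−A) = 4πR²·σT_eq⁴, so T_eq⁴ = S(1−A)/(4σ).
T_eq = [6.37×10⁴ × 0.76 / (4 × 5.67×10⁻⁸)]^(1/4) = (2.14×10¹¹)^(1/4) = 680 K.

T_eq ≈ 680 K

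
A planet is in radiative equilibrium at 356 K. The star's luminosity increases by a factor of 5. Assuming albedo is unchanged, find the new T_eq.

T_eq ∝ L^(1/4) · d^(−1/2).
T′ = 356 × 5^(1/4) = 532 K.

T_eq ≈ 532 K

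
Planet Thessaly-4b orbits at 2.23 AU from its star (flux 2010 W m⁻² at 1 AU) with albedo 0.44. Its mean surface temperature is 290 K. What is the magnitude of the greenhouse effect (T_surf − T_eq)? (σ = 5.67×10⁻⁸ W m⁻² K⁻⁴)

ΔT ≈ 112.3 K

S = 2010/2.23² = 404.2 W m⁻².
T_eq = [S(1−A)/(4σ)]^(1/4) = [404.2×0.56/(4×5.67×10⁻⁸)]^(1/4) = 177.7 K.
ΔT = T_surf − T_eq = 290 − 177.7.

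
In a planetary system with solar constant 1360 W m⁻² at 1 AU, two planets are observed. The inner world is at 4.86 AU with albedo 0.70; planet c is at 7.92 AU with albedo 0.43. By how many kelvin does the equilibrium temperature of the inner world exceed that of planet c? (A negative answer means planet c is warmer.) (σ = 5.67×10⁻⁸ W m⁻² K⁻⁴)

ΔT ≈ 7.5 K

T_eq = [S₀(1−A)/(4σd²)]^(1/4), so T ∝ (1−A)^(1/4) / √d.
T₁ = [1360×0.30/(4×5.67×10⁻⁸×4.86²)]^(1/4) = 93.42 K.
T₂ = [1360×0.57/(4×5.67×10⁻⁸×7.92²)]^(1/4) = 85.92 K.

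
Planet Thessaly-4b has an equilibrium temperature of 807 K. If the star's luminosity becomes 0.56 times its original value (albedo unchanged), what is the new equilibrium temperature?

T_eq ≈ 698 K

T_eq ∝ L^(1/4) · d^(−1/2).
T′ = 807 × 0.56^(1/4) = 698 K.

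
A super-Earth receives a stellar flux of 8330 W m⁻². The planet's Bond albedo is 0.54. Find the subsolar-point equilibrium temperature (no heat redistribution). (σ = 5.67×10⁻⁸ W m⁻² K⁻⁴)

At the subsolar point the surface absorbs S(1−A) and emits σT⁴ per unit area — no factor of 4, since only the local patch is in balance.
T = [8330 × 0.46 / 5.67×10⁻⁸]^(1/4) = (6.76×10¹⁰)^(1/4) = 510 K.

T_ss ≈ 510 K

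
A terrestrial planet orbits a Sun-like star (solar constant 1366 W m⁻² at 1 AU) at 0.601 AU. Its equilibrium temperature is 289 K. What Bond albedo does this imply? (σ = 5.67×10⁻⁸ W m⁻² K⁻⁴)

Flux at 0.601 AU: S = 1366/0.601² = 3780 W m⁻².
From T_eq⁴ = S(1−A)/(4σ): 1−A = 4σT_eq⁴/S.
1−A = 4 × 5.67×10⁻⁸ × (289)⁴ / 3780 = 0.418.

A ≈ 0.58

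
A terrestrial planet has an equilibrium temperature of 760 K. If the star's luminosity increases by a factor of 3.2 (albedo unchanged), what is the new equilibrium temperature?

T_eq ∝ L^(1/4) · d^(−1/2).
T′ = 760 × 3.2^(1/4) = 1020 K.

T_eq ≈ 1020 K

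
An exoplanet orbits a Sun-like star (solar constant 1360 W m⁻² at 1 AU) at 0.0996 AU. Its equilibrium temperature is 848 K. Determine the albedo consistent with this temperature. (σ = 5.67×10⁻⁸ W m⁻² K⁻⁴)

Flux at 0.0996 AU: S = 1360/0.0996² = 1.37×10⁵ W m⁻².
From T_eq⁴ = S(1−A)/(4σ): 1−A = 4σT_eq⁴/S.
1−A = 4 × 5.67×10⁻⁸ × (848)⁴ / 1.37×10⁵ = 0.855.

A ≈ 0.14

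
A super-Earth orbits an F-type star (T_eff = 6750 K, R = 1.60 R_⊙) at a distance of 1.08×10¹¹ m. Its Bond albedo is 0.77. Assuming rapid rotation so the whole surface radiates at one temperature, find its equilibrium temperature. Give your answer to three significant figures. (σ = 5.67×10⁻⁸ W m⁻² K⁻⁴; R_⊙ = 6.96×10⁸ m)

T_eq ≈ 336 K

R_⋆ = 1.60 × 6.96×10⁸ = 1.11×10⁹ m.
L = 4πR_⋆²σT_⋆⁴ = 4π(1.11×10⁹)² × 5.67×10⁻⁸ × (6750)⁴ = 1.83×10²⁷ W.
S = L/(4πd²) = 1.25×10⁴ W m⁻².
Energy balance: absorbed = emitted ⇒ πR²·S(1−A) = 4πR²·σT_eq⁴, so T_eq⁴ = S(1−A)/(4σ).
T_eq = [1.25×10⁴ × 0.23 / (4 × 5.67×10⁻⁸)]^(1/4) = (1.27×10¹⁰)^(1/4) = 336 K.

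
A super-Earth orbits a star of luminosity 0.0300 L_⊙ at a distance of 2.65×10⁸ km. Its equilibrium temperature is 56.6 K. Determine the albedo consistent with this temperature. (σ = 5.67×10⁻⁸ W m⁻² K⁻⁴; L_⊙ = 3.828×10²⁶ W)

d = 2.65×10⁸ km = 2.65×10¹¹ m.
L = 0.0300 × 3.828×10²⁶ = 1.15×10²⁵ W.
Flux: S = L/(4πd²) = 1.15×10²⁵/(4π×(2.65×10¹¹)²) = 13.0 W m⁻².
From T_eq⁴ = S(1−A)/(4σ): 1−A = 4σT_eq⁴/S.
1−A = 4 × 5.67×10⁻⁸ × (56.6)⁴ / 13.0 = 0.179.

A ≈ 0.82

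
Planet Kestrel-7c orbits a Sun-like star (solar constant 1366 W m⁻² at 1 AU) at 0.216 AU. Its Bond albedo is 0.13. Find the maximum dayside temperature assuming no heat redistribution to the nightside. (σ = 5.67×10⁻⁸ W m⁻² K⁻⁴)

Flux at 0.216 AU: S = 1366/0.216² = 2.93×10⁴ W m⁻².
With no redistribution each surface element balances locally: S(1−A) = σT⁴.
T = [2.93×10⁴ × 0.87 / 5.67×10⁻⁸]^(1/4) = (4.49×10¹¹)^(1/4) = 819 K.

T_ss ≈ 819 K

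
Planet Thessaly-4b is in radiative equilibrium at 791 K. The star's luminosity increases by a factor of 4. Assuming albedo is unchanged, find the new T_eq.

T_eq ∝ L^(1/4) · d^(−1/2).
T′ = 791 × 4^(1/4) = 1120 K.

T_eq ≈ 1120 K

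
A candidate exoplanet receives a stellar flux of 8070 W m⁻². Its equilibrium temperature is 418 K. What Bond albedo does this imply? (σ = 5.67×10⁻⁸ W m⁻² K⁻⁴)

From T_eq⁴ = S(1−A)/(4σ): 1−A = 4σT_eq⁴/S.
1−A = 4 × 5.67×10⁻⁸ × (418)⁴ / 8070 = 0.858.

A ≈ 0.14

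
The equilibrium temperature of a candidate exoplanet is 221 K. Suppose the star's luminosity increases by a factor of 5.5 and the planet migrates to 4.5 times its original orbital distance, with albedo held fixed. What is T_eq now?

T_eq ≈ 160 K

T_eq ∝ L^(1/4) · d^(−1/2).
T′ = 221 × 5.5^(1/4) / 4.5^(1/2) = 160 K.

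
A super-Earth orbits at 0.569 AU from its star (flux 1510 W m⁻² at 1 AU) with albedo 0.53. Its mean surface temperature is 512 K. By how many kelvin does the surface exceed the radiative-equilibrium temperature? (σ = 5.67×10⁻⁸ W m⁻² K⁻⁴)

S = 1510/0.569² = 4664 W m⁻².
T_eq = [S(1−A)/(4σ)]^(1/4) = [4664×0.47/(4×5.67×10⁻⁸)]^(1/4) = 313.5 K.
ΔT = T_surf − T_eq = 512 − 313.5.

ΔT ≈ 198.5 K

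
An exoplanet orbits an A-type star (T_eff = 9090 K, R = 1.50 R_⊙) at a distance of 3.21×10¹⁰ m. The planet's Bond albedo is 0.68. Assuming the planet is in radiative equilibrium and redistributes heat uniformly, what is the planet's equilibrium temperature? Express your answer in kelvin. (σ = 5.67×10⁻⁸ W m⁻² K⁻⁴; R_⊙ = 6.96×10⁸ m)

R_⋆ = 1.50 × 6.96×10⁸ = 1.04×10⁹ m.
L = 4πR_⋆²σT_⋆⁴ = 4π(1.04×10⁹)² × 5.67×10⁻⁸ × (9090)⁴ = 5.30×10²⁷ W.
S = L/(4πd²) = 4.09×10⁵ W m⁻².
Energy balance: absorbed = emitted ⇒ πR²·S(1−A) = 4πR²·σT_eq⁴, so T_eq⁴ = S(1−A)/(4σ).
T_eq = [4.09×10⁵ × 0.32 / (4 × 5.67×10⁻⁸)]^(1/4) = (5.78×10¹¹)^(1/4) = 872 K.

T_eq ≈ 872 K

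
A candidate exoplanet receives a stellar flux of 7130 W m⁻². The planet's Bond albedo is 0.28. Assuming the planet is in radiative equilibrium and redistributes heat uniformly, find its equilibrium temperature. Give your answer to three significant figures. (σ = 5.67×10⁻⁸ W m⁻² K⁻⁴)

Energy balance: absorbed = emitted ⇒ πR²·S(1−A) = 4πR²·σT_eq⁴, so T_eq⁴ = S(1−A)/(4σ).
T_eq = [7130 × 0.72 / (4 × 5.67×10⁻⁸)]^(1/4) = (2.26×10¹⁰)^(1/4) = 388 K.

T_eq ≈ 388 K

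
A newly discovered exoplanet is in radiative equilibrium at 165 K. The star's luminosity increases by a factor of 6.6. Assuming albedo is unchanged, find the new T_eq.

T_eq ≈ 264 K

T_eq ∝ L^(1/4) · d^(−1/2).
T′ = 165 × 6.6^(1/4) = 264 K.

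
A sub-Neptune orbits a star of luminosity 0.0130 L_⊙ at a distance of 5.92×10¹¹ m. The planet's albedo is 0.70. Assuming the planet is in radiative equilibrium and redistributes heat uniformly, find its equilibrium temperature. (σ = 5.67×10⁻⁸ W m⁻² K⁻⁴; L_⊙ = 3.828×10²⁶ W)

T_eq ≈ 35.0 K

L = 0.0130 × 3.828×10²⁶ = 4.98×10²⁴ W.
Flux: S = L/(4πd²) = 4.98×10²⁴/(4π×(5.92×10¹¹)²) = 1.13 W m⁻².
Energy balance: absorbed = emitted ⇒ πR²·S(1−A) = 4πR²·σT_eq⁴, so T_eq⁴ = S(1−A)/(4σ).
T_eq = [1.13 × 0.30 / (4 × 5.67×10⁻⁸)]^(1/4) = (1.49×10⁶)^(1/4) = 35.0 K.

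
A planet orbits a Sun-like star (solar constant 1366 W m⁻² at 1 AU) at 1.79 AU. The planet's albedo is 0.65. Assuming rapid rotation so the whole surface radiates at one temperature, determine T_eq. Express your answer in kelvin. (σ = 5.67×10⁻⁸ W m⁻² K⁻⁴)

T_eq ≈ 160 K

Flux at 1.79 AU: S = 1366/1.79² = 426 W m⁻².
Energy balance: absorbed = emitted ⇒ πR²·S(1−A) = 4πR²·σT_eq⁴, so T_eq⁴ = S(1−A)/(4σ).
T_eq = [426 × 0.35 / (4 × 5.67×10⁻⁸)]^(1/4) = (6.58×10⁸)^(1/4) = 160 K.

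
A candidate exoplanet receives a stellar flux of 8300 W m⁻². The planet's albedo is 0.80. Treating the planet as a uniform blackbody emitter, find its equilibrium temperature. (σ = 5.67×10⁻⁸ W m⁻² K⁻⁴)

T_eq ≈ 292 K

Energy balance: absorbed = emitted ⇒ πR²·S(1−A) = 4πR²·σT_eq⁴, so T_eq⁴ = S(1−A)/(4σ).
T_eq = [8300 × 0.20 / (4 × 5.67×10⁻⁸)]^(1/4) = (7.32×10⁹)^(1/4) = 292 K.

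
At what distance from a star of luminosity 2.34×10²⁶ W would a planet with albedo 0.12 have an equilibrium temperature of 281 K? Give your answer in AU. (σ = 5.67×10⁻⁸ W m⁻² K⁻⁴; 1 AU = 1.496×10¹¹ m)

From T_eq⁴ = L(1−A)/(16πσd²): d = √[L(1−A)/(16πσT_eq⁴)].
d = √[2.34×10²⁶ × 0.88 / (16π × 5.67×10⁻⁸ × (281)⁴)] = 1.08×10¹¹ m = 0.720 AU.

d ≈ 0.720 AU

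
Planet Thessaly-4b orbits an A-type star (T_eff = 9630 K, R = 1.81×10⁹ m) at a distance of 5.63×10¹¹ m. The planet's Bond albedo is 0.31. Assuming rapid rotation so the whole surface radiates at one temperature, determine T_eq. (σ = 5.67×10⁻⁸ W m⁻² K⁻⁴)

L = 4πR_⋆²σT_⋆⁴ = 4π(1.81×10⁹)² × 5.67×10⁻⁸ × (9630)⁴ = 2.01×10²⁸ W.
S = L/(4πd²) = 5040 W m⁻².
Energy balance: absorbed = emitted ⇒ πR²·S(1−A) = 4πR²·σT_eq⁴, so T_eq⁴ = S(1−A)/(4σ).
T_eq = [5040 × 0.69 / (4 × 5.67×10⁻⁸)]^(1/4) = (1.53×10¹⁰)^(1/4) = 352 K.

T_eq ≈ 352 K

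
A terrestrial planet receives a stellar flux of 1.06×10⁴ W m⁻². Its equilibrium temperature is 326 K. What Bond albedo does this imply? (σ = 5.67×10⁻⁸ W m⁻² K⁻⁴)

A ≈ 0.76

From T_eq⁴ = S(1−A)/(4σ): 1−A = 4σT_eq⁴/S.
1−A = 4 × 5.67×10⁻⁸ × (326)⁴ / 1.06×10⁴ = 0.242.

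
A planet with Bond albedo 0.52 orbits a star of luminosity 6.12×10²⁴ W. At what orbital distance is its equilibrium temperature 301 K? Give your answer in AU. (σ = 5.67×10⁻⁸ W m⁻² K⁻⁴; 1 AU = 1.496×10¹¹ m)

From T_eq⁴ = L(1−A)/(16πσd²): d = √[L(1−A)/(16πσT_eq⁴)].
d = √[6.12×10²⁴ × 0.48 / (16π × 5.67×10⁻⁸ × (301)⁴)] = 1.12×10¹⁰ m = 0.0749 AU.

d ≈ 0.0749 AU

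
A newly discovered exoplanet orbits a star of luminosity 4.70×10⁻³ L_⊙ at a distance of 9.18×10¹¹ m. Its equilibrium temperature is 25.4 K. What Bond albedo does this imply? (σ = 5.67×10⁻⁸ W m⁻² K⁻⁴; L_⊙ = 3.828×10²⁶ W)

A ≈ 0.44

L = 4.70×10⁻³ × 3.828×10²⁶ = 1.80×10²⁴ W.
Flux: S = L/(4πd²) = 1.80×10²⁴/(4π×(9.18×10¹¹)²) = 0.170 W m⁻².
From T_eq⁴ = S(1−A)/(4σ): 1−A = 4σT_eq⁴/S.
1−A = 4 × 5.67×10⁻⁸ × (25.4)⁴ / 0.170 = 0.556.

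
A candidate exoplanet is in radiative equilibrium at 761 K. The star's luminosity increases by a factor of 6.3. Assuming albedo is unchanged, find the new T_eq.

T_eq ∝ L^(1/4) · d^(−1/2).
T′ = 761 × 6.3^(1/4) = 1210 K.

T_eq ≈ 1210 K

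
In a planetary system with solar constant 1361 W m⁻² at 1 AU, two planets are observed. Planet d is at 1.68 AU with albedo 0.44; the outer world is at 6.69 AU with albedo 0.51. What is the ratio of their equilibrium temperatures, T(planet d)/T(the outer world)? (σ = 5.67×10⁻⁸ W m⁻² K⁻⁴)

T₁/T₂ ≈ 2.063

T_eq = [S₀(1−A)/(4σd²)]^(1/4), so T ∝ (1−A)^(1/4) / √d.
T₁ = [1361×0.56/(4×5.67×10⁻⁸×1.68²)]^(1/4) = 185.76 K.
T₂ = [1361×0.49/(4×5.67×10⁻⁸×6.69²)]^(1/4) = 90.03 K.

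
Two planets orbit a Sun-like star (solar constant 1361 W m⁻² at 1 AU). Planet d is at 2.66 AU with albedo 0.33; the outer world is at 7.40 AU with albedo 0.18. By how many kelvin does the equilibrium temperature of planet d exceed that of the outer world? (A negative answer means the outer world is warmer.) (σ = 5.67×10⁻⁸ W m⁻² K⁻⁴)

T_eq = [S₀(1−A)/(4σd²)]^(1/4), so T ∝ (1−A)^(1/4) / √d.
T₁ = [1361×0.67/(4×5.67×10⁻⁸×2.66²)]^(1/4) = 154.39 K.
T₂ = [1361×0.82/(4×5.67×10⁻⁸×7.40²)]^(1/4) = 97.36 K.

ΔT ≈ 57.0 K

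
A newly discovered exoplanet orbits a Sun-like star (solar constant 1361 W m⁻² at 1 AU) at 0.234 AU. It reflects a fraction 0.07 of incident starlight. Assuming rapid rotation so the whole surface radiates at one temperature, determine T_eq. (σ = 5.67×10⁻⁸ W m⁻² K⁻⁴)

Flux at 0.234 AU: S = 1361/0.234² = 2.49×10⁴ W m⁻².
Energy balance: absorbed = emitted ⇒ πR²·S(1−A) = 4πR²·σT_eq⁴, so T_eq⁴ = S(1−A)/(4σ).
T_eq = [2.49×10⁴ × 0.93 / (4 × 5.67×10⁻⁸)]^(1/4) = (1.02×10¹¹)^(1/4) = 565 K.

T_eq ≈ 565 K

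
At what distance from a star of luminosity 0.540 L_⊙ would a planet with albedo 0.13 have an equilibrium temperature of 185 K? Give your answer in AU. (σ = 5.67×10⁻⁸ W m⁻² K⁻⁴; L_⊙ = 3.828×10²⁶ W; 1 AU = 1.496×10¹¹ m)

d ≈ 1.55 AU

L = 0.540 × 3.828×10²⁶ = 2.07×10²⁶ W.
From T_eq⁴ = L(1−A)/(16πσd²): d = √[L(1−A)/(16πσT_eq⁴)].
d = √[2.07×10²⁶ × 0.87 / (16π × 5.67×10⁻⁸ × (185)⁴)] = 2.32×10¹¹ m = 1.55 AU.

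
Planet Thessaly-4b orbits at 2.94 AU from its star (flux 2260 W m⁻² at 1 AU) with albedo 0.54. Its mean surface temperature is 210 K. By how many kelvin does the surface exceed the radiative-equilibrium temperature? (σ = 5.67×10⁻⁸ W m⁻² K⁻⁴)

S = 2260/2.94² = 261.5 W m⁻².
T_eq = [S(1−A)/(4σ)]^(1/4) = [261.5×0.46/(4×5.67×10⁻⁸)]^(1/4) = 151.8 K.
ΔT = T_surf − T_eq = 210 − 151.8.

ΔT ≈ 58.2 K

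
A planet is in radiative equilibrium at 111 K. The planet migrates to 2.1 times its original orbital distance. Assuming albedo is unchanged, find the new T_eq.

T_eq ∝ L^(1/4) · d^(−1/2).
T′ = 111 / 2.1^(1/2) = 76.6 K.

T_eq ≈ 76.6 K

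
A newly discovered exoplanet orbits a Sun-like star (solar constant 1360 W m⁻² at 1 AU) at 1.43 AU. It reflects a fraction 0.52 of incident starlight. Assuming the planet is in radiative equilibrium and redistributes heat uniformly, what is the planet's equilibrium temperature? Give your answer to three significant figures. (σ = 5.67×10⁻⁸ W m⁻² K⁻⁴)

T_eq ≈ 194 K

Flux at 1.43 AU: S = 1360/1.43² = 665 W m⁻².
Energy balance: absorbed = emitted ⇒ πR²·S(1−A) = 4πR²·σT_eq⁴, so T_eq⁴ = S(1−A)/(4σ).
T_eq = [665 × 0.48 / (4 × 5.67×10⁻⁸)]^(1/4) = (1.41×10⁹)^(1/4) = 194 K.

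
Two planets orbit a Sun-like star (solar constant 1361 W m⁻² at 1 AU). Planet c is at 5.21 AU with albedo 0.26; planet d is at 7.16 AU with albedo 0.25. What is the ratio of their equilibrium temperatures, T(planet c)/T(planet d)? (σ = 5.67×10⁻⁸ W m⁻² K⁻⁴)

T₁/T₂ ≈ 1.168

T_eq = [S₀(1−A)/(4σd²)]^(1/4), so T ∝ (1−A)^(1/4) / √d.
T₁ = [1361×0.74/(4×5.67×10⁻⁸×5.21²)]^(1/4) = 113.09 K.
T₂ = [1361×0.75/(4×5.67×10⁻⁸×7.16²)]^(1/4) = 96.80 K.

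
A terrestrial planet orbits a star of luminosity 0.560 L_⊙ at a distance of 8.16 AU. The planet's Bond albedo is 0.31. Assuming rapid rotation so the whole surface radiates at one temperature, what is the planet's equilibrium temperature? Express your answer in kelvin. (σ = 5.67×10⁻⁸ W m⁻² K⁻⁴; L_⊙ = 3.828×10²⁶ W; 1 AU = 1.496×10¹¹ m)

d = 8.16 AU = 1.22×10¹² m.
L = 0.560 × 3.828×10²⁶ = 2.14×10²⁶ W.
Flux: S = L/(4πd²) = 2.14×10²⁶/(4π×(1.22×10¹²)²) = 11.4 W m⁻².
Energy balance: absorbed = emitted ⇒ πR²·S(1−A) = 4πR²·σT_eq⁴, so T_eq⁴ = S(1−A)/(4σ).
T_eq = [11.4 × 0.69 / (4 × 5.67×10⁻⁸)]^(1/4) = (3.48×10⁷)^(1/4) = 76.8 K.

T_eq ≈ 76.8 K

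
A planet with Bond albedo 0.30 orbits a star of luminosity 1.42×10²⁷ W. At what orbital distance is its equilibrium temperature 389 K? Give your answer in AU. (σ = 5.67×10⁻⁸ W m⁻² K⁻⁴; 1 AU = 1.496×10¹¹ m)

From T_eq⁴ = L(1−A)/(16πσd²): d = √[L(1−A)/(16πσT_eq⁴)].
d = √[1.42×10²⁷ × 0.70 / (16π × 5.67×10⁻⁸ × (389)⁴)] = 1.23×10¹¹ m = 0.825 AU.

d ≈ 0.825 AU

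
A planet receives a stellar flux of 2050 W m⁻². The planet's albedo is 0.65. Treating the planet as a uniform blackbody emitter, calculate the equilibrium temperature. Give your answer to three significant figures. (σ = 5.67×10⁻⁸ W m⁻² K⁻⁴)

Energy balance: absorbed = emitted ⇒ πR²·S(1−A) = 4πR²·σT_eq⁴, so T_eq⁴ = S(1−A)/(4σ).
T_eq = [2050 × 0.35 / (4 × 5.67×10⁻⁸)]^(1/4) = (3.16×10⁹)^(1/4) = 237 K.

T_eq ≈ 237 K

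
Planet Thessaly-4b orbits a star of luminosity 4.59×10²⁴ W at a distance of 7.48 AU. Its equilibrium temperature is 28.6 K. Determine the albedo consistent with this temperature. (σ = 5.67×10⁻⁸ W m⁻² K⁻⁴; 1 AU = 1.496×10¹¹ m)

A ≈ 0.48

d = 7.48 AU = 1.12×10¹² m.
Flux: S = L/(4πd²) = 4.59×10²⁴/(4π×(1.12×10¹²)²) = 0.292 W m⁻².
From T_eq⁴ = S(1−A)/(4σ): 1−A = 4σT_eq⁴/S.
1−A = 4 × 5.67×10⁻⁸ × (28.6)⁴ / 0.292 = 0.520.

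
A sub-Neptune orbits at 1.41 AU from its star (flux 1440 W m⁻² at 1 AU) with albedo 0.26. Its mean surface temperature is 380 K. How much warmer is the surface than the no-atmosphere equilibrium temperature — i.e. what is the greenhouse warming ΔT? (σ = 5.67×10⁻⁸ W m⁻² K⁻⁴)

ΔT ≈ 159.5 K

S = 1440/1.41² = 724.3 W m⁻².
T_eq = [S(1−A)/(4σ)]^(1/4) = [724.3×0.74/(4×5.67×10⁻⁸)]^(1/4) = 220.5 K.
ΔT = T_surf − T_eq = 380 − 220.5.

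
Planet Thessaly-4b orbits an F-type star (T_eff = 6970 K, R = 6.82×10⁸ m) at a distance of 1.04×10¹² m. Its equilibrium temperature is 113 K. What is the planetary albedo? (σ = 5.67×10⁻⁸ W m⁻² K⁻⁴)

A ≈ 0.36

L = 4πR_⋆²σT_⋆⁴ = 4π(6.82×10⁸)² × 5.67×10⁻⁸ × (6970)⁴ = 7.82×10²⁶ W.
S = L/(4πd²) = 57.5 W m⁻².
From T_eq⁴ = S(1−A)/(4σ): 1−A = 4σT_eq⁴/S.
1−A = 4 × 5.67×10⁻⁸ × (113)⁴ / 57.5 = 0.643.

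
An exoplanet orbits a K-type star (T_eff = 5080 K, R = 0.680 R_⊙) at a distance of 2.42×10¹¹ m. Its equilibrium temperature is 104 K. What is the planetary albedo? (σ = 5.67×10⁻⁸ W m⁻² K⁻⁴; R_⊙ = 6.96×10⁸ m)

R_⋆ = 0.680 × 6.96×10⁸ = 4.73×10⁸ m.
L = 4πR_⋆²σT_⋆⁴ = 4π(4.73×10⁸)² × 5.67×10⁻⁸ × (5080)⁴ = 1.06×10²⁶ W.
S = L/(4πd²) = 144 W m⁻².
From T_eq⁴ = S(1−A)/(4σ): 1−A = 4σT_eq⁴/S.
1−A = 4 × 5.67×10⁻⁸ × (104)⁴ / 144 = 0.184.

A ≈ 0.82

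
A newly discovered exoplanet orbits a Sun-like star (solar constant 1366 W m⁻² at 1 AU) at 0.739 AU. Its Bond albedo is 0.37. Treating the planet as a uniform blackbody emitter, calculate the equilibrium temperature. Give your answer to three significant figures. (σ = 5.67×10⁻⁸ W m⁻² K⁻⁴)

Flux at 0.739 AU: S = 1366/0.739² = 2500 W m⁻².
Energy balance: absorbed = emitted ⇒ πR²·S(1−A) = 4πR²·σT_eq⁴, so T_eq⁴ = S(1−A)/(4σ).
T_eq = [2500 × 0.63 / (4 × 5.67×10⁻⁸)]^(1/4) = (6.95×10⁹)^(1/4) = 289 K.

T_eq ≈ 289 K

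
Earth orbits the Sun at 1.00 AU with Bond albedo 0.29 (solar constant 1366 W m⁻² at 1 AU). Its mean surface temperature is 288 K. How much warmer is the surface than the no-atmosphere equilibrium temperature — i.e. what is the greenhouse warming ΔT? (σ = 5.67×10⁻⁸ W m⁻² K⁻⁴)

ΔT ≈ 32.3 K

S = 1366/1.00² = 1366 W m⁻².
T_eq = [S(1−A)/(4σ)]^(1/4) = [1366×0.71/(4×5.67×10⁻⁸)]^(1/4) = 255.7 K.
ΔT = T_surf − T_eq = 288 − 255.7.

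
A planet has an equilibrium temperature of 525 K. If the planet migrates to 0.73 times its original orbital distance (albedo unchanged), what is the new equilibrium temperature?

T_eq ∝ L^(1/4) · d^(−1/2).
T′ = 525 / 0.73^(1/2) = 614 K.

T_eq ≈ 614 K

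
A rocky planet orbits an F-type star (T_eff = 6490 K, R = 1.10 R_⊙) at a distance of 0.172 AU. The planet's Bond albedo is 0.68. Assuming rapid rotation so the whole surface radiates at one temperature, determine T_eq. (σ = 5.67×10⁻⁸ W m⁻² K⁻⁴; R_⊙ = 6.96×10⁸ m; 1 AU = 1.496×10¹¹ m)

T_eq ≈ 595 K

R_⋆ = 1.10 × 6.96×10⁸ = 7.66×10⁸ m.
d = 0.172 AU = 2.57×10¹⁰ m.
L = 4πR_⋆²σT_⋆⁴ = 4π(7.66×10⁸)² × 5.67×10⁻⁸ × (6490)⁴ = 7.41×10²⁶ W.
S = L/(4πd²) = 8.91×10⁴ W m⁻².
Energy balance: absorbed = emitted ⇒ πR²·S(1−A) = 4πR²·σT_eq⁴, so T_eq⁴ = S(1−A)/(4σ).
T_eq = [8.91×10⁴ × 0.32 / (4 × 5.67×10⁻⁸)]^(1/4) = (1.26×10¹¹)^(1/4) = 595 K.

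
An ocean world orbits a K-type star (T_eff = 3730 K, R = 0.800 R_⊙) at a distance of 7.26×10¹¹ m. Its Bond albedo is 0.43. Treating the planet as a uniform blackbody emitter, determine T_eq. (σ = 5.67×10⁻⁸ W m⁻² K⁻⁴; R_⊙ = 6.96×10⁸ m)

R_⋆ = 0.800 × 6.96×10⁸ = 5.57×10⁸ m.
L = 4πR_⋆²σT_⋆⁴ = 4π(5.57×10⁸)² × 5.67×10⁻⁸ × (3730)⁴ = 4.28×10²⁵ W.
S = L/(4πd²) = 6.46 W m⁻².
Energy balance: absorbed = emitted ⇒ πR²·S(1−A) = 4πR²·σT_eq⁴, so T_eq⁴ = S(1−A)/(4σ).
T_eq = [6.46 × 0.57 / (4 × 5.67×10⁻⁸)]^(1/4) = (1.62×10⁷)^(1/4) = 63.5 K.

T_eq ≈ 63.5 K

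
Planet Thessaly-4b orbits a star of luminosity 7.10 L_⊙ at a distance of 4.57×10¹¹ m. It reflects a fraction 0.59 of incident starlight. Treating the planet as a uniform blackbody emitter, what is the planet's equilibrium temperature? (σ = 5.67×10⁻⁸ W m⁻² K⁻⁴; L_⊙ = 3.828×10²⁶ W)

L = 7.10 × 3.828×10²⁶ = 2.72×10²⁷ W.
Flux: S = L/(4πd²) = 2.72×10²⁷/(4π×(4.57×10¹¹)²) = 1040 W m⁻².
Energy balance: absorbed = emitted ⇒ πR²·S(1−A) = 4πR²·σT_eq⁴, so T_eq⁴ = S(1−A)/(4σ).
T_eq = [1040 × 0.41 / (4 × 5.67×10⁻⁸)]^(1/4) = (1.87×10⁹)^(1/4) = 208 K.

T_eq ≈ 208 K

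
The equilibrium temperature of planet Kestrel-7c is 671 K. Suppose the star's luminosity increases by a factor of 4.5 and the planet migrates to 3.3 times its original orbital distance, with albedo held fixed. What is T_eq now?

T_eq ≈ 538 K

T_eq ∝ L^(1/4) · d^(−1/2).
T′ = 671 × 4.5^(1/4) / 3.3^(1/2) = 538 K.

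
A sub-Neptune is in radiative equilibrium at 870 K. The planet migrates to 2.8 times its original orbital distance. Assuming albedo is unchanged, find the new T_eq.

T_eq ≈ 520 K

T_eq ∝ L^(1/4) · d^(−1/2).
T′ = 870 / 2.8^(1/2) = 520 K.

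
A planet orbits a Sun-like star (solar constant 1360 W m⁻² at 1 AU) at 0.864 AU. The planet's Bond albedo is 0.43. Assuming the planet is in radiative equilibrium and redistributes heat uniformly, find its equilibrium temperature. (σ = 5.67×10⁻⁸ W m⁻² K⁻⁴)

Flux at 0.864 AU: S = 1360/0.864² = 1820 W m⁻².
Energy balance: absorbed = emitted ⇒ πR²·S(1−A) = 4πR²·σT_eq⁴, so T_eq⁴ = S(1−A)/(4σ).
T_eq = [1820 × 0.57 / (4 × 5.67×10⁻⁸)]^(1/4) = (4.58×10⁹)^(1/4) = 260 K.

T_eq ≈ 260 K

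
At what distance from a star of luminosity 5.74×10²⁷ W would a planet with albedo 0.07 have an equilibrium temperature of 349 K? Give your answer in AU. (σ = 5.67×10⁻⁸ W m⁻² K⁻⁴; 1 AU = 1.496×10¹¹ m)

d ≈ 2.38 AU

From T_eq⁴ = L(1−A)/(16πσd²): d = √[L(1−A)/(16πσT_eq⁴)].
d = √[5.74×10²⁷ × 0.93 / (16π × 5.67×10⁻⁸ × (349)⁴)] = 3.55×10¹¹ m = 2.38 AU.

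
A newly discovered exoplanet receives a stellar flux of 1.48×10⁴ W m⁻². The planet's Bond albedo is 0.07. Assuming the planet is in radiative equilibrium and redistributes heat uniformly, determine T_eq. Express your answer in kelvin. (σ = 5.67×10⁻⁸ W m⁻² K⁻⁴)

T_eq ≈ 496 K

Energy balance: absorbed = emitted ⇒ πR²·S(1−A) = 4πR²·σT_eq⁴, so T_eq⁴ = S(1−A)/(4σ).
T_eq = [1.48×10⁴ × 0.93 / (4 × 5.67×10⁻⁸)]^(1/4) = (6.07×10¹⁰)^(1/4) = 496 K.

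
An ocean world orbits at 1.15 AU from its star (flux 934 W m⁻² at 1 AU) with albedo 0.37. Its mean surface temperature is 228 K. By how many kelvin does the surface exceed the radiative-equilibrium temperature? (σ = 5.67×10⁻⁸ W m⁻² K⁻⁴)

S = 934/1.15² = 706.2 W m⁻².
T_eq = [S(1−A)/(4σ)]^(1/4) = [706.2×0.63/(4×5.67×10⁻⁸)]^(1/4) = 210.5 K.
ΔT = T_surf − T_eq = 228 − 210.5.

ΔT ≈ 17.5 K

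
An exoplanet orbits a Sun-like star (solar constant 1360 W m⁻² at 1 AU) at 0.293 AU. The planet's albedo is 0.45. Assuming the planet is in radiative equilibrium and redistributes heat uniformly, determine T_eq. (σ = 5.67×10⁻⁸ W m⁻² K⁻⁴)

Flux at 0.293 AU: S = 1360/0.293² = 1.58×10⁴ W m⁻².
Energy balance: absorbed = emitted ⇒ πR²·S(1−A) = 4πR²·σT_eq⁴, so T_eq⁴ = S(1−A)/(4σ).
T_eq = [1.58×10⁴ × 0.55 / (4 × 5.67×10⁻⁸)]^(1/4) = (3.84×10¹⁰)^(1/4) = 443 K.

T_eq ≈ 443 K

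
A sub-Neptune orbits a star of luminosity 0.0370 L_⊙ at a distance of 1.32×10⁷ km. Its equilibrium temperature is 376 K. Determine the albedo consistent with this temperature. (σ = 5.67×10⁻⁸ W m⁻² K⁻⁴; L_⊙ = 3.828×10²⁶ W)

A ≈ 0.30

d = 1.32×10⁷ km = 1.32×10¹⁰ m.
L = 0.0370 × 3.828×10²⁶ = 1.42×10²⁵ W.
Flux: S = L/(4πd²) = 1.42×10²⁵/(4π×(1.32×10¹⁰)²) = 6470 W m⁻².
From T_eq⁴ = S(1−A)/(4σ): 1−A = 4σT_eq⁴/S.
1−A = 4 × 5.67×10⁻⁸ × (376)⁴ / 6470 = 0.701.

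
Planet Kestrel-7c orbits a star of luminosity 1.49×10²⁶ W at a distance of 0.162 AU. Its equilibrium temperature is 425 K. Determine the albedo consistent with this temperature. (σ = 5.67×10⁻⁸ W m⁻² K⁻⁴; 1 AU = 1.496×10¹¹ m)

d = 0.162 AU = 2.42×10¹⁰ m.
Flux: S = L/(4πd²) = 1.49×10²⁶/(4π×(2.42×10¹⁰)²) = 2.02×10⁴ W m⁻².
From T_eq⁴ = S(1−A)/(4σ): 1−A = 4σT_eq⁴/S.
1−A = 4 × 5.67×10⁻⁸ × (425)⁴ / 2.02×10⁴ = 0.367.

A ≈ 0.63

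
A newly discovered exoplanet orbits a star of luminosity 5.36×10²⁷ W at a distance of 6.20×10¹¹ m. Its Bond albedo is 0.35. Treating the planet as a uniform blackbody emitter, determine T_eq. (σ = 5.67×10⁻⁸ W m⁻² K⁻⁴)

T_eq ≈ 237 K

Flux: S = L/(4πd²) = 5.36×10²⁷/(4π×(6.20×10¹¹)²) = 1110 W m⁻².
Energy balance: absorbed = emitted ⇒ πR²·S(1−A) = 4πR²·σT_eq⁴, so T_eq⁴ = S(1−A)/(4σ).
T_eq = [1110 × 0.65 / (4 × 5.67×10⁻⁸)]^(1/4) = (3.18×10⁹)^(1/4) = 237 K.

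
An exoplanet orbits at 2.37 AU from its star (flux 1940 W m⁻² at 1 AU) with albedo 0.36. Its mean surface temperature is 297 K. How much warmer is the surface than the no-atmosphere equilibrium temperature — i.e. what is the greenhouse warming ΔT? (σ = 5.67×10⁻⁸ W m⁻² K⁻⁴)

ΔT ≈ 120.3 K

S = 1940/2.37² = 345.4 W m⁻².
T_eq = [S(1−A)/(4σ)]^(1/4) = [345.4×0.64/(4×5.67×10⁻⁸)]^(1/4) = 176.7 K.
ΔT = T_surf − T_eq = 297 − 176.7.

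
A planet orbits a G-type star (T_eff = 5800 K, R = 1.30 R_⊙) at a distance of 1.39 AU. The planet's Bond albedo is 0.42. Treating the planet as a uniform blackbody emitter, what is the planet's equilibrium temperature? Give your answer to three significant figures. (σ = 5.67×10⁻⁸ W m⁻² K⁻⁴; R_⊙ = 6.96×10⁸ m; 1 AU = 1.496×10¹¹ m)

R_⋆ = 1.30 × 6.96×10⁸ = 9.05×10⁸ m.
d = 1.39 AU = 2.08×10¹¹ m.
L = 4πR_⋆²σT_⋆⁴ = 4π(9.05×10⁸)² × 5.67×10⁻⁸ × (5800)⁴ = 6.60×10²⁶ W.
S = L/(4πd²) = 1210 W m⁻².
Energy balance: absorbed = emitted ⇒ πR²·S(1−A) = 4πR²·σT_eq⁴, so T_eq⁴ = S(1−A)/(4σ).
T_eq = [1210 × 0.58 / (4 × 5.67×10⁻⁸)]^(1/4) = (3.11×10⁹)^(1/4) = 236 K.

T_eq ≈ 236 K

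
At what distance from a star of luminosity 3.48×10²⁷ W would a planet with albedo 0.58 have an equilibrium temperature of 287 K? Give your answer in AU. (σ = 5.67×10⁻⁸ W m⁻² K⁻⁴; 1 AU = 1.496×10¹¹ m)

d ≈ 1.84 AU

From T_eq⁴ = L(1−A)/(16πσd²): d = √[L(1−A)/(16πσT_eq⁴)].
d = √[3.48×10²⁷ × 0.42 / (16π × 5.67×10⁻⁸ × (287)⁴)] = 2.75×10¹¹ m = 1.84 AU.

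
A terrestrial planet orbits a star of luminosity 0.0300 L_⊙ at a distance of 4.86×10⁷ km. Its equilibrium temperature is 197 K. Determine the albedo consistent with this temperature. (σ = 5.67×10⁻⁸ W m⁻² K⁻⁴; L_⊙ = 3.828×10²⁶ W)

d = 4.86×10⁷ km = 4.86×10¹⁰ m.
L = 0.0300 × 3.828×10²⁶ = 1.15×10²⁵ W.
Flux: S = L/(4πd²) = 1.15×10²⁵/(4π×(4.86×10¹⁰)²) = 387 W m⁻².
From T_eq⁴ = S(1−A)/(4σ): 1−A = 4σT_eq⁴/S.
1−A = 4 × 5.67×10⁻⁸ × (197)⁴ / 387 = 0.883.

A ≈ 0.12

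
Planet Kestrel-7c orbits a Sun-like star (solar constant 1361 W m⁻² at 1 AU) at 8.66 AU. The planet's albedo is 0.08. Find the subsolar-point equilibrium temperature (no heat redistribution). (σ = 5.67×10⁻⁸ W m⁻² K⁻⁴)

T_ss ≈ 131 K

Flux at 8.66 AU: S = 1361/8.66² = 18.1 W m⁻².
At the subsolar point the surface absorbs S(1−A) and emits σT⁴ per unit area — no factor of 4, since only the local patch is in balance.
T = [18.1 × 0.92 / 5.67×10⁻⁸]^(1/4) = (2.94×10⁸)^(1/4) = 131 K.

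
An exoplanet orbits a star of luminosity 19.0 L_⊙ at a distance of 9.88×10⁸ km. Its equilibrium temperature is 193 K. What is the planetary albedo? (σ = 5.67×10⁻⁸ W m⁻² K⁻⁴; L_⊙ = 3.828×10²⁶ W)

A ≈ 0.47

d = 9.88×10⁸ km = 9.88×10¹¹ m.
L = 19.0 × 3.828×10²⁶ = 7.27×10²⁷ W.
Flux: S = L/(4πd²) = 7.27×10²⁷/(4π×(9.88×10¹¹)²) = 593 W m⁻².
From T_eq⁴ = S(1−A)/(4σ): 1−A = 4σT_eq⁴/S.
1−A = 4 × 5.67×10⁻⁸ × (193)⁴ / 593 = 0.531.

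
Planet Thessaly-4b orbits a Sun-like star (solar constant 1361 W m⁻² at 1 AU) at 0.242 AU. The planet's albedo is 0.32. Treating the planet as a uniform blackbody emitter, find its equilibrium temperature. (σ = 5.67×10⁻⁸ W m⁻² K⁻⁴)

Flux at 0.242 AU: S = 1361/0.242² = 2.32×10⁴ W m⁻².
Energy balance: absorbed = emitted ⇒ πR²·S(1−A) = 4πR²·σT_eq⁴, so T_eq⁴ = S(1−A)/(4σ).
T_eq = [2.32×10⁴ × 0.68 / (4 × 5.67×10⁻⁸)]^(1/4) = (6.97×10¹⁰)^(1/4) = 514 K.

T_eq ≈ 514 K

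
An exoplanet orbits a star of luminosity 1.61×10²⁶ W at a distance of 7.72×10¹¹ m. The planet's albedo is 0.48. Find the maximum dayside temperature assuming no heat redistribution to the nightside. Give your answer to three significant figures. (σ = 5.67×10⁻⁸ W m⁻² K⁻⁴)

Flux: S = L/(4πd²) = 1.61×10²⁶/(4π×(7.72×10¹¹)²) = 21.5 W m⁻².
With no redistribution each surface element balances locally: S(1−A) = σT⁴.
T = [21.5 × 0.52 / 5.67×10⁻⁸]^(1/4) = (1.97×10⁸)^(1/4) = 118 K.

T_ss ≈ 118 K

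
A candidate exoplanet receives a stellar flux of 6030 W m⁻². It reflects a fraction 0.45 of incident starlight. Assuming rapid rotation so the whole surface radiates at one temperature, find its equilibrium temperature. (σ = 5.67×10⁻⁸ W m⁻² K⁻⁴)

T_eq ≈ 348 K

Energy balance: absorbed = emitted ⇒ πR²·S(1−A) = 4πR²·σT_eq⁴, so T_eq⁴ = S(1−A)/(4σ).
T_eq = [6030 × 0.55 / (4 × 5.67×10⁻⁸)]^(1/4) = (1.46×10¹⁰)^(1/4) = 348 K.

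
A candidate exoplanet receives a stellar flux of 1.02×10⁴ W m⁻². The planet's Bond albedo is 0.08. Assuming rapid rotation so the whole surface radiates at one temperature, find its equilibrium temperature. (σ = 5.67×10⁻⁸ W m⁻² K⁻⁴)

Energy balance: absorbed = emitted ⇒ πR²·S(1−A) = 4πR²·σT_eq⁴, so T_eq⁴ = S(1−A)/(4σ).
T_eq = [1.02×10⁴ × 0.92 / (4 × 5.67×10⁻⁸)]^(1/4) = (4.14×10¹⁰)^(1/4) = 451 K.

T_eq ≈ 451 K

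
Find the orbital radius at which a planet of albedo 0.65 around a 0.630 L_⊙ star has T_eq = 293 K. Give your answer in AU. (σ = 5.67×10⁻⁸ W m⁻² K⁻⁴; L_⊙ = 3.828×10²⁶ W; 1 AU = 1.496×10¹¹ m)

d ≈ 0.424 AU

L = 0.630 × 3.828×10²⁶ = 2.41×10²⁶ W.
From T_eq⁴ = L(1−A)/(16πσd²): d = √[L(1−A)/(16πσT_eq⁴)].
d = √[2.41×10²⁶ × 0.35 / (16π × 5.67×10⁻⁸ × (293)⁴)] = 6.34×10¹⁰ m = 0.424 AU.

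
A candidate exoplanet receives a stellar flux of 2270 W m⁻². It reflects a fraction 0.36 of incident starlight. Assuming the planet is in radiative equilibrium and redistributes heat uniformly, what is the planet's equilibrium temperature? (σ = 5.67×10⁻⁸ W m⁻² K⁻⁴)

T_eq ≈ 283 K

Energy balance: absorbed = emitted ⇒ πR²·S(1−A) = 4πR²·σT_eq⁴, so T_eq⁴ = S(1−A)/(4σ).
T_eq = [2270 × 0.64 / (4 × 5.67×10⁻⁸)]^(1/4) = (6.41×10⁹)^(1/4) = 283 K.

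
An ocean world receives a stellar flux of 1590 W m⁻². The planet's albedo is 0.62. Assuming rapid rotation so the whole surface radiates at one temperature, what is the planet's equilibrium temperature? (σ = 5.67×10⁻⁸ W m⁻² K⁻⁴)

T_eq ≈ 227 K

Energy balance: absorbed = emitted ⇒ πR²·S(1−A) = 4πR²·σT_eq⁴, so T_eq⁴ = S(1−A)/(4σ).
T_eq = [1590 × 0.38 / (4 × 5.67×10⁻⁸)]^(1/4) = (2.66×10⁹)^(1/4) = 227 K.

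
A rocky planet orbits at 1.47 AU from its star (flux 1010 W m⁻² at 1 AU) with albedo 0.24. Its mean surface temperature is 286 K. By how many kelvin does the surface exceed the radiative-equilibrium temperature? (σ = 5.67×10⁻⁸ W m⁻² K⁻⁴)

ΔT ≈ 87.1 K

S = 1010/1.47² = 467.4 W m⁻².
T_eq = [S(1−A)/(4σ)]^(1/4) = [467.4×0.76/(4×5.67×10⁻⁸)]^(1/4) = 198.9 K.
ΔT = T_surf − T_eq = 286 − 198.9.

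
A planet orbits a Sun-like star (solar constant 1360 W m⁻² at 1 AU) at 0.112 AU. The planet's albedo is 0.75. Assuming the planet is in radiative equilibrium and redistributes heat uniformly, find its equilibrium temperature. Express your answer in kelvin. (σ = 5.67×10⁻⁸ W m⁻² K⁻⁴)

Flux at 0.112 AU: S = 1360/0.112² = 1.08×10⁵ W m⁻².
Energy balance: absorbed = emitted ⇒ πR²·S(1−A) = 4πR²·σT_eq⁴, so T_eq⁴ = S(1−A)/(4σ).
T_eq = [1.08×10⁵ × 0.25 / (4 × 5.67×10⁻⁸)]^(1/4) = (1.20×10¹¹)^(1/4) = 588 K.

T_eq ≈ 588 K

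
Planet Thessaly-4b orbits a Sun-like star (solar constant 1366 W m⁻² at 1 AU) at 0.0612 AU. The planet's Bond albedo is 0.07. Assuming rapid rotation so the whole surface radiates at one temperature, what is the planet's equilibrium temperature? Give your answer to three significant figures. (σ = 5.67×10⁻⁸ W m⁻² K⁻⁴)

Flux at 0.0612 AU: S = 1366/0.0612² = 3.65×10⁵ W m⁻².
Energy balance: absorbed = emitted ⇒ πR²·S(1−A) = 4πR²·σT_eq⁴, so T_eq⁴ = S(1−A)/(4σ).
T_eq = [3.65×10⁵ × 0.93 / (4 × 5.67×10⁻⁸)]^(1/4) = (1.50×10¹²)^(1/4) = 1110 K.

T_eq ≈ 1110 K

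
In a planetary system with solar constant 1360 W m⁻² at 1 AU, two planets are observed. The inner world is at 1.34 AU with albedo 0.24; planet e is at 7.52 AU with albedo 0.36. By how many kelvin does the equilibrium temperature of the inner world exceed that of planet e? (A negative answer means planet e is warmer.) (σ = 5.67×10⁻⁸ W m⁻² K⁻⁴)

ΔT ≈ 133.7 K

T_eq = [S₀(1−A)/(4σd²)]^(1/4), so T ∝ (1−A)^(1/4) / √d.
T₁ = [1360×0.76/(4×5.67×10⁻⁸×1.34²)]^(1/4) = 224.45 K.
T₂ = [1360×0.64/(4×5.67×10⁻⁸×7.52²)]^(1/4) = 90.76 K.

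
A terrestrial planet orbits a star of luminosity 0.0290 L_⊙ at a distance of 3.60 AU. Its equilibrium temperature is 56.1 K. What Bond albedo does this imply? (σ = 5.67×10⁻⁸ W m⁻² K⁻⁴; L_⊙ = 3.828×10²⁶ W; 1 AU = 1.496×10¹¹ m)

A ≈ 0.26

d = 3.60 AU = 5.39×10¹¹ m.
L = 0.0290 × 3.828×10²⁶ = 1.11×10²⁵ W.
Flux: S = L/(4πd²) = 1.11×10²⁵/(4π×(5.39×10¹¹)²) = 3.05 W m⁻².
From T_eq⁴ = S(1−A)/(4σ): 1−A = 4σT_eq⁴/S.
1−A = 4 × 5.67×10⁻⁸ × (56.1)⁴ / 3.05 = 0.738.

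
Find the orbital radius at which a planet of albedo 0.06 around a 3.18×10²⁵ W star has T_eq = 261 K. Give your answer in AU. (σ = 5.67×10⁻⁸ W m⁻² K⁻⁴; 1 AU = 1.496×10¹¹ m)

From T_eq⁴ = L(1−A)/(16πσd²): d = √[L(1−A)/(16πσT_eq⁴)].
d = √[3.18×10²⁵ × 0.94 / (16π × 5.67×10⁻⁸ × (261)⁴)] = 4.75×10¹⁰ m = 0.318 AU.

d ≈ 0.318 AU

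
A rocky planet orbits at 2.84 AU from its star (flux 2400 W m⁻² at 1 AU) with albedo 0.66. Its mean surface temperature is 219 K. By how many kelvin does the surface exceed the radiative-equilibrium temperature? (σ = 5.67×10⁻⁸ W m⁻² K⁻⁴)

ΔT ≈ 73.7 K

S = 2400/2.84² = 297.6 W m⁻².
T_eq = [S(1−A)/(4σ)]^(1/4) = [297.6×0.34/(4×5.67×10⁻⁸)]^(1/4) = 145.3 K.
ΔT = T_surf − T_eq = 219 − 145.3.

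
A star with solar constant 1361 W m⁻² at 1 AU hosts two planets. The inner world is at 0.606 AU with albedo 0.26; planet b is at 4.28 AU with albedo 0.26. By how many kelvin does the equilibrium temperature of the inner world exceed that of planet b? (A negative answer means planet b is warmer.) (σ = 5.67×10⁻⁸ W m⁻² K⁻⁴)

T_eq = [S₀(1−A)/(4σd²)]^(1/4), so T ∝ (1−A)^(1/4) / √d.
T₁ = [1361×0.74/(4×5.67×10⁻⁸×0.606²)]^(1/4) = 331.61 K.
T₂ = [1361×0.74/(4×5.67×10⁻⁸×4.28²)]^(1/4) = 124.78 K.

ΔT ≈ 206.8 K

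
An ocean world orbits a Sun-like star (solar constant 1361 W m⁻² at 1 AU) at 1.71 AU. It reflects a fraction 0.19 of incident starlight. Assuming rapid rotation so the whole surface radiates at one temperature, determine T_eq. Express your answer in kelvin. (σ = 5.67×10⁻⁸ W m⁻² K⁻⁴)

Flux at 1.71 AU: S = 1361/1.71² = 465 W m⁻².
Energy balance: absorbed = emitted ⇒ πR²·S(1−A) = 4πR²·σT_eq⁴, so T_eq⁴ = S(1−A)/(4σ).
T_eq = [465 × 0.81 / (4 × 5.67×10⁻⁸)]^(1/4) = (1.66×10⁹)^(1/4) = 202 K.

T_eq ≈ 202 K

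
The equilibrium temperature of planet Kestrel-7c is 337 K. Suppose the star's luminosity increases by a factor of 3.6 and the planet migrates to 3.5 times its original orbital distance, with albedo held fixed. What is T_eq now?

T_eq ≈ 248 K

T_eq ∝ L^(1/4) · d^(−1/2).
T′ = 337 × 3.6^(1/4) / 3.5^(1/2) = 248 K.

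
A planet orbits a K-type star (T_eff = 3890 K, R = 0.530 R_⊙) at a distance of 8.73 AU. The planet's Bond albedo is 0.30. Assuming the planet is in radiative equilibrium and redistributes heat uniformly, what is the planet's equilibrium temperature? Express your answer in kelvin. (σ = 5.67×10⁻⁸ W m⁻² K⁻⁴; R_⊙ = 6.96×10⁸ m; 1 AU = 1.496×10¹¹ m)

T_eq ≈ 42.3 K

R_⋆ = 0.530 × 6.96×10⁸ = 3.69×10⁸ m.
d = 8.73 AU = 1.31×10¹² m.
L = 4πR_⋆²σT_⋆⁴ = 4π(3.69×10⁸)² × 5.67×10⁻⁸ × (3890)⁴ = 2.22×10²⁵ W.
S = L/(4πd²) = 1.04 W m⁻².
Energy balance: absorbed = emitted ⇒ πR²·S(1−A) = 4πR²·σT_eq⁴, so T_eq⁴ = S(1−A)/(4σ).
T_eq = [1.04 × 0.70 / (4 × 5.67×10⁻⁸)]^(1/4) = (3.20×10⁶)^(1/4) = 42.3 K.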